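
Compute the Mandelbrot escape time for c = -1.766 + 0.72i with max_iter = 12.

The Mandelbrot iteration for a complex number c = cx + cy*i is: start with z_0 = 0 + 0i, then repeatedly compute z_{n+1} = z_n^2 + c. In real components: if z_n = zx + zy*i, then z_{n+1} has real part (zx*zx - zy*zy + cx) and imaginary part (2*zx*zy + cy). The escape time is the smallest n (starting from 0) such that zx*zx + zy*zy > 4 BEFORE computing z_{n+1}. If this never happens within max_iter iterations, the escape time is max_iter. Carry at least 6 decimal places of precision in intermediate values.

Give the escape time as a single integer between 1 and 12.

Answer: 2

Derivation:
z_0 = 0 + 0i, c = -1.7660 + 0.7200i
Iter 1: z = -1.7660 + 0.7200i, |z|^2 = 3.6372
Iter 2: z = 0.8344 + -1.8230i, |z|^2 = 4.0196
Escaped at iteration 2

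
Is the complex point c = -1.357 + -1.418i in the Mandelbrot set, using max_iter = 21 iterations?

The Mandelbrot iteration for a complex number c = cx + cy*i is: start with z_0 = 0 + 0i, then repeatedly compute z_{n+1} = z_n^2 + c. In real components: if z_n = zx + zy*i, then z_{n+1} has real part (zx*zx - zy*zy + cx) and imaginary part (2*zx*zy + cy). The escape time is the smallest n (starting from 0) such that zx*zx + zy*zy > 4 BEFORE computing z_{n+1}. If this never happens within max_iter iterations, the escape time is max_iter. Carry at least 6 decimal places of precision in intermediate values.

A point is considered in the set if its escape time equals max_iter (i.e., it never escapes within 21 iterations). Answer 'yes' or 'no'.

Answer: no

Derivation:
z_0 = 0 + 0i, c = -1.3570 + -1.4180i
Iter 1: z = -1.3570 + -1.4180i, |z|^2 = 3.8522
Iter 2: z = -1.5263 + 2.4305i, |z|^2 = 8.2366
Escaped at iteration 2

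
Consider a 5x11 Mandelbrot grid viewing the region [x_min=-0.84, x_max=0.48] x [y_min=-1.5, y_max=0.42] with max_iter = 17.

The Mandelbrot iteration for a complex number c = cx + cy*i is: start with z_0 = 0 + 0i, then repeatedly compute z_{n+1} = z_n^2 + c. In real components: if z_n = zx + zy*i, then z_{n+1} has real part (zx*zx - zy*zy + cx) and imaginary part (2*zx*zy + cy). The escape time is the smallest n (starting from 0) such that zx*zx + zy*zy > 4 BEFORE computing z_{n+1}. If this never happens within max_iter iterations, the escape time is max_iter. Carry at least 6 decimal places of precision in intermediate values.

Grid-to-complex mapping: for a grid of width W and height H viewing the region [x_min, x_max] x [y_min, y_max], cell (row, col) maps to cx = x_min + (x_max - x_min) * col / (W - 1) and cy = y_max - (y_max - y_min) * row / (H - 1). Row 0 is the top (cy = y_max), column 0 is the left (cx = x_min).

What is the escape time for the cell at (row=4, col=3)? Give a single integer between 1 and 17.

Answer: 17

Derivation:
z_0 = 0 + 0i, c = 0.1500 + -0.3480i
Iter 1: z = 0.1500 + -0.3480i, |z|^2 = 0.1436
Iter 2: z = 0.0514 + -0.4524i, |z|^2 = 0.2073
Iter 3: z = -0.0520 + -0.3945i, |z|^2 = 0.1583
Iter 4: z = -0.0029 + -0.3070i, |z|^2 = 0.0942
Iter 5: z = 0.0558 + -0.3462i, |z|^2 = 0.1230
Iter 6: z = 0.0333 + -0.3866i, |z|^2 = 0.1506
Iter 7: z = 0.0016 + -0.3737i, |z|^2 = 0.1397
Iter 8: z = 0.0103 + -0.3492i, |z|^2 = 0.1221
Iter 9: z = 0.0282 + -0.3552i, |z|^2 = 0.1270
Iter 10: z = 0.0246 + -0.3680i, |z|^2 = 0.1360
Iter 11: z = 0.0152 + -0.3661i, |z|^2 = 0.1343
Iter 12: z = 0.0162 + -0.3591i, |z|^2 = 0.1292
Iter 13: z = 0.0213 + -0.3596i, |z|^2 = 0.1298
Iter 14: z = 0.0211 + -0.3633i, |z|^2 = 0.1324
Iter 15: z = 0.0184 + -0.3633i, |z|^2 = 0.1324
Iter 16: z = 0.0183 + -0.3614i, |z|^2 = 0.1309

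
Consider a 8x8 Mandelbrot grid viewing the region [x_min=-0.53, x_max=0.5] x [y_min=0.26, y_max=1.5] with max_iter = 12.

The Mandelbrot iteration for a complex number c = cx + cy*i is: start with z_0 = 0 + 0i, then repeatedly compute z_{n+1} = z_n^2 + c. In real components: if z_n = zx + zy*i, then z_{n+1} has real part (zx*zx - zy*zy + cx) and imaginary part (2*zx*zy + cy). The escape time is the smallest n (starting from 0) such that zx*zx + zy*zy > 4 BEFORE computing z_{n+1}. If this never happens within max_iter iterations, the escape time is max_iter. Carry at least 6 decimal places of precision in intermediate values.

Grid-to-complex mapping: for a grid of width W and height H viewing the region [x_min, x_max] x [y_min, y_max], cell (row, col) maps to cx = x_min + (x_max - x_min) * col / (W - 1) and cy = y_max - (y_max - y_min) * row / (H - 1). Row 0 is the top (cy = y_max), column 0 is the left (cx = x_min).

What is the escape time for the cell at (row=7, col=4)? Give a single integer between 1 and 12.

Answer: 12

Derivation:
z_0 = 0 + 0i, c = 0.0586 + 0.2600i
Iter 1: z = 0.0586 + 0.2600i, |z|^2 = 0.0710
Iter 2: z = -0.0056 + 0.2905i, |z|^2 = 0.0844
Iter 3: z = -0.0258 + 0.2567i, |z|^2 = 0.0666
Iter 4: z = -0.0067 + 0.2468i, |z|^2 = 0.0609
Iter 5: z = -0.0023 + 0.2567i, |z|^2 = 0.0659
Iter 6: z = -0.0073 + 0.2588i, |z|^2 = 0.0670
Iter 7: z = -0.0084 + 0.2562i, |z|^2 = 0.0657
Iter 8: z = -0.0070 + 0.2557i, |z|^2 = 0.0654
Iter 9: z = -0.0068 + 0.2564i, |z|^2 = 0.0658
Iter 10: z = -0.0071 + 0.2565i, |z|^2 = 0.0659
Iter 11: z = -0.0072 + 0.2563i, |z|^2 = 0.0658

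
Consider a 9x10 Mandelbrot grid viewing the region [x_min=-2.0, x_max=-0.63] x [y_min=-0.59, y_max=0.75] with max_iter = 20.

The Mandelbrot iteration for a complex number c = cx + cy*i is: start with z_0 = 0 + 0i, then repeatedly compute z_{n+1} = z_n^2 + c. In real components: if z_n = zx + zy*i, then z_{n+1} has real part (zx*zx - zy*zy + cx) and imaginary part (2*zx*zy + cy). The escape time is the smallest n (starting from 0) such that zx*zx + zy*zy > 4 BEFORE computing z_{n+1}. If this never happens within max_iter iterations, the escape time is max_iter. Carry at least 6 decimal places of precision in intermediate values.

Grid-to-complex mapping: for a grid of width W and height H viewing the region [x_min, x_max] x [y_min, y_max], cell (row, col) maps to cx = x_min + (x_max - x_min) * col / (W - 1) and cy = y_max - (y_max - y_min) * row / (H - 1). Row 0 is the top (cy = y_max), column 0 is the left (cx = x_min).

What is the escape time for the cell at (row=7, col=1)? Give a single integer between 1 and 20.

z_0 = 0 + 0i, c = -1.8287 + -0.2922i
Iter 1: z = -1.8287 + -0.2922i, |z|^2 = 3.4297
Iter 2: z = 1.4302 + 0.7766i, |z|^2 = 2.6485
Iter 3: z = -0.3864 + 1.9291i, |z|^2 = 3.8707
Iter 4: z = -5.4008 + -1.7830i, |z|^2 = 32.3478
Escaped at iteration 4

Answer: 4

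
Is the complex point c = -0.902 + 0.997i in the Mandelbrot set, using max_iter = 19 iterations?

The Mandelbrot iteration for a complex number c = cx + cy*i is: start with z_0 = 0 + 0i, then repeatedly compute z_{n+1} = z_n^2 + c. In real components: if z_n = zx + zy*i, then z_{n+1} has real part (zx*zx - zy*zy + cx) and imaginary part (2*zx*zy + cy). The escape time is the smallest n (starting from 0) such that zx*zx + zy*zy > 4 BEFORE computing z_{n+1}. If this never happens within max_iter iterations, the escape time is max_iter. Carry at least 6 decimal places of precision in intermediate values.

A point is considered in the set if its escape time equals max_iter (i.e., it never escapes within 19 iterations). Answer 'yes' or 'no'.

Answer: no

Derivation:
z_0 = 0 + 0i, c = -0.9020 + 0.9970i
Iter 1: z = -0.9020 + 0.9970i, |z|^2 = 1.8076
Iter 2: z = -1.0824 + -0.8016i, |z|^2 = 1.8141
Iter 3: z = -0.3729 + 2.7323i, |z|^2 = 7.6045
Escaped at iteration 3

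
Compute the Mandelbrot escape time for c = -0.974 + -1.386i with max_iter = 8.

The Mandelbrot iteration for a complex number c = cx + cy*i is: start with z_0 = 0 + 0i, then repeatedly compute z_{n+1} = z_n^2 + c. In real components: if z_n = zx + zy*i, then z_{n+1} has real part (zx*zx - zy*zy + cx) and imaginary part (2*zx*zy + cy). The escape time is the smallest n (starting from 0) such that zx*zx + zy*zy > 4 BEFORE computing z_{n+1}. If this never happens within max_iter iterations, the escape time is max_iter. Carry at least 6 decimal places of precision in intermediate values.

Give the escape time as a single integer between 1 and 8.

Answer: 2

Derivation:
z_0 = 0 + 0i, c = -0.9740 + -1.3860i
Iter 1: z = -0.9740 + -1.3860i, |z|^2 = 2.8697
Iter 2: z = -1.9463 + 1.3139i, |z|^2 = 5.5146
Escaped at iteration 2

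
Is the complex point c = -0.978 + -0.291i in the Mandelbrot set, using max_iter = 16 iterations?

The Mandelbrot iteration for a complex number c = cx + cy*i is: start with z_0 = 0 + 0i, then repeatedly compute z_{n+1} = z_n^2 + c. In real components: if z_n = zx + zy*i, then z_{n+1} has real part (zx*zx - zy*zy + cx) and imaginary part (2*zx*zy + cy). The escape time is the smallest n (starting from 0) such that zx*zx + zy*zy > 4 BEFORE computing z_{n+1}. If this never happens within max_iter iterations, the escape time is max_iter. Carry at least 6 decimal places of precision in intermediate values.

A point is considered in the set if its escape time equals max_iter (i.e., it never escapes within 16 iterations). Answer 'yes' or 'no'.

z_0 = 0 + 0i, c = -0.9780 + -0.2910i
Iter 1: z = -0.9780 + -0.2910i, |z|^2 = 1.0412
Iter 2: z = -0.1062 + 0.2782i, |z|^2 = 0.0887
Iter 3: z = -1.0441 + -0.3501i, |z|^2 = 1.2127
Iter 4: z = -0.0104 + 0.4401i, |z|^2 = 0.1938
Iter 5: z = -1.1715 + -0.3001i, |z|^2 = 1.4626
Iter 6: z = 0.3044 + 0.4123i, |z|^2 = 0.2626
Iter 7: z = -1.0553 + -0.0400i, |z|^2 = 1.1152
Iter 8: z = 0.1340 + -0.2066i, |z|^2 = 0.0606
Iter 9: z = -1.0027 + -0.3464i, |z|^2 = 1.1254
Iter 10: z = -0.0925 + 0.4036i, |z|^2 = 0.1715
Iter 11: z = -1.1324 + -0.3657i, |z|^2 = 1.4160
Iter 12: z = 0.1705 + 0.5372i, |z|^2 = 0.3176
Iter 13: z = -1.2375 + -0.1078i, |z|^2 = 1.5429
Iter 14: z = 0.5417 + -0.0242i, |z|^2 = 0.2940
Iter 15: z = -0.6852 + -0.3172i, |z|^2 = 0.5701
Did not escape in 16 iterations → in set

Answer: yes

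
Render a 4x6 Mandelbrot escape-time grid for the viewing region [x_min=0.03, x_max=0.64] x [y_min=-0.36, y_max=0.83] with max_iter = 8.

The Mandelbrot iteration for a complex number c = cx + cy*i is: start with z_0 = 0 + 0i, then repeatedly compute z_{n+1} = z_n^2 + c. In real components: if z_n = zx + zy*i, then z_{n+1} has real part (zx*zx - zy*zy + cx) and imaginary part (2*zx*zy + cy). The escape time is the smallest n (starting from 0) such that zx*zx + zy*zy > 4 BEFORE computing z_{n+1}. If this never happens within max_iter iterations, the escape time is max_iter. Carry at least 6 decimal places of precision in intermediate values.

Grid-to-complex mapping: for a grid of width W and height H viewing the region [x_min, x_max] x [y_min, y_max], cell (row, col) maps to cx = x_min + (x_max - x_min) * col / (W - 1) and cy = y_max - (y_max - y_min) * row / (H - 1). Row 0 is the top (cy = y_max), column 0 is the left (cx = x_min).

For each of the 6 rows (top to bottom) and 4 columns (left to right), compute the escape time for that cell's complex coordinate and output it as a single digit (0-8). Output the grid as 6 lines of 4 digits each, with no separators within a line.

(row=0, col=0): c = 0.0300 + 0.8300i → escape time 8
(row=0, col=1): c = 0.2333 + 0.8300i → escape time 5
(row=0, col=2): c = 0.4367 + 0.8300i → escape time 3
(row=0, col=3): c = 0.6400 + 0.8300i → escape time 3
(row=1, col=0): c = 0.0300 + 0.5920i → escape time 8
(row=1, col=1): c = 0.2333 + 0.5920i → escape time 8
(row=1, col=2): c = 0.4367 + 0.5920i → escape time 6
(row=1, col=3): c = 0.6400 + 0.5920i → escape time 3
(row=2, col=0): c = 0.0300 + 0.3540i → escape time 8
(row=2, col=1): c = 0.2333 + 0.3540i → escape time 8
(row=2, col=2): c = 0.4367 + 0.3540i → escape time 8
(row=2, col=3): c = 0.6400 + 0.3540i → escape time 3
(row=3, col=0): c = 0.0300 + 0.1160i → escape time 8
(row=3, col=1): c = 0.2333 + 0.1160i → escape time 8
(row=3, col=2): c = 0.4367 + 0.1160i → escape time 6
(row=3, col=3): c = 0.6400 + 0.1160i → escape time 4
(row=4, col=0): c = 0.0300 + -0.1220i → escape time 8
(row=4, col=1): c = 0.2333 + -0.1220i → escape time 8
(row=4, col=2): c = 0.4367 + -0.1220i → escape time 6
(row=4, col=3): c = 0.6400 + -0.1220i → escape time 4
(row=5, col=0): c = 0.0300 + -0.3600i → escape time 8
(row=5, col=1): c = 0.2333 + -0.3600i → escape time 8
(row=5, col=2): c = 0.4367 + -0.3600i → escape time 8
(row=5, col=3): c = 0.6400 + -0.3600i → escape time 3

Answer: 8533
8863
8883
8864
8864
8883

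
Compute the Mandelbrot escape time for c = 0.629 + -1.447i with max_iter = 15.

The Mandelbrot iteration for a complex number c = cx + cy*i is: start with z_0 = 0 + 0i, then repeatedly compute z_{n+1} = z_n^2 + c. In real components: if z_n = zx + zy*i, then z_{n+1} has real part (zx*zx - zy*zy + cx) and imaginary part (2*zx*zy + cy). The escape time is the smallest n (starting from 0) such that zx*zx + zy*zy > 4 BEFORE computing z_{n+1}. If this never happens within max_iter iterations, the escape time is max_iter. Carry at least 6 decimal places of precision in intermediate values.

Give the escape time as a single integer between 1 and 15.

z_0 = 0 + 0i, c = 0.6290 + -1.4470i
Iter 1: z = 0.6290 + -1.4470i, |z|^2 = 2.4895
Iter 2: z = -1.0692 + -3.2673i, |z|^2 = 11.8185
Escaped at iteration 2

Answer: 2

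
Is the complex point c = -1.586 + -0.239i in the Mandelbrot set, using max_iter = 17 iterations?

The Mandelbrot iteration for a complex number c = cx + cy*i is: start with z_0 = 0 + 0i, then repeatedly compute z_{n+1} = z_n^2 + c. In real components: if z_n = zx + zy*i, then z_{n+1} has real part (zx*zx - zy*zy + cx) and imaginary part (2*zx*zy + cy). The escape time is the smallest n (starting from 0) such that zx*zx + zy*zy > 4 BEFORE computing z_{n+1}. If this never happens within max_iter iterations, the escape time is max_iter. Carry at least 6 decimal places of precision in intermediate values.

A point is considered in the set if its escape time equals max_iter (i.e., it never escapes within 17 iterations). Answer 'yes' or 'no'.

Answer: no

Derivation:
z_0 = 0 + 0i, c = -1.5860 + -0.2390i
Iter 1: z = -1.5860 + -0.2390i, |z|^2 = 2.5725
Iter 2: z = 0.8723 + 0.5191i, |z|^2 = 1.0303
Iter 3: z = -1.0946 + 0.6666i, |z|^2 = 1.6425
Iter 4: z = -0.8322 + -1.6984i, |z|^2 = 3.5770
Iter 5: z = -3.7779 + 2.5877i, |z|^2 = 20.9686
Escaped at iteration 5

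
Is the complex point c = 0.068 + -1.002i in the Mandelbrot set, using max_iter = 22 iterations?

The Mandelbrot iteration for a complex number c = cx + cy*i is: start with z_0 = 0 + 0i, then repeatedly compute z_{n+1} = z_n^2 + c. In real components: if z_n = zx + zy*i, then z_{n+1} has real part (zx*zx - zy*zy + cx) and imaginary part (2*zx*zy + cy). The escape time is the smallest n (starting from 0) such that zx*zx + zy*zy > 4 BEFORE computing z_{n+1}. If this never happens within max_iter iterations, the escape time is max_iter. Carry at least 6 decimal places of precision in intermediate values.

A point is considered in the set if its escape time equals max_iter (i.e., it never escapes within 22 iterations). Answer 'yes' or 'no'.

Answer: no

Derivation:
z_0 = 0 + 0i, c = 0.0680 + -1.0020i
Iter 1: z = 0.0680 + -1.0020i, |z|^2 = 1.0086
Iter 2: z = -0.9314 + -1.1383i, |z|^2 = 2.1631
Iter 3: z = -0.3602 + 1.1183i, |z|^2 = 1.3804
Iter 4: z = -1.0529 + -1.8076i, |z|^2 = 4.3762
Escaped at iteration 4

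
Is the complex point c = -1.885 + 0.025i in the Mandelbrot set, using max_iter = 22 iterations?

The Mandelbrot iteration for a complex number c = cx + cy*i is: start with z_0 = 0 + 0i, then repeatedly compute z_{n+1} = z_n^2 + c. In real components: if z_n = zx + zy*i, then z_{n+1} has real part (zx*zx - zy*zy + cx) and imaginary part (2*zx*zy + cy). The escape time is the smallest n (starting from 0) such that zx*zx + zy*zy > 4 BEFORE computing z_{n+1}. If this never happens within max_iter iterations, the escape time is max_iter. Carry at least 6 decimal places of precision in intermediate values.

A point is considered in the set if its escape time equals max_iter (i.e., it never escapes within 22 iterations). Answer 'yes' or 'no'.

Answer: no

Derivation:
z_0 = 0 + 0i, c = -1.8850 + 0.0250i
Iter 1: z = -1.8850 + 0.0250i, |z|^2 = 3.5538
Iter 2: z = 1.6676 + -0.0693i, |z|^2 = 2.7857
Iter 3: z = 0.8911 + -0.2060i, |z|^2 = 0.8365
Iter 4: z = -1.1334 + -0.3421i, |z|^2 = 1.4015
Iter 5: z = -0.7175 + 0.8004i, |z|^2 = 1.1554
Iter 6: z = -2.0108 + -1.1235i, |z|^2 = 5.3056
Escaped at iteration 6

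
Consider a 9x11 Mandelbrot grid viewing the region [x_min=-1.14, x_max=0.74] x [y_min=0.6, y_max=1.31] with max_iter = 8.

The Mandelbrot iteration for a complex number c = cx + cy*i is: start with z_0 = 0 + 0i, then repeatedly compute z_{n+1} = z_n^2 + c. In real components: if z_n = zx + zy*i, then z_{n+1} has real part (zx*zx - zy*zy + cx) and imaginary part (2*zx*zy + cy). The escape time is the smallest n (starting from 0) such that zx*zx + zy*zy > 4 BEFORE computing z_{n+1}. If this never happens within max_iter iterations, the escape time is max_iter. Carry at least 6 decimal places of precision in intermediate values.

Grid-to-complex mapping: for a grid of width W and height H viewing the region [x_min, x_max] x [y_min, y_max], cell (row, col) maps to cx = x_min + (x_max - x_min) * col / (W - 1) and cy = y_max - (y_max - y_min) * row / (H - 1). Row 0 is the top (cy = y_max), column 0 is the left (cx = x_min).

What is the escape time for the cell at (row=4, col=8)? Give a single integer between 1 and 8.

z_0 = 0 + 0i, c = 0.7400 + 1.0260i
Iter 1: z = 0.7400 + 1.0260i, |z|^2 = 1.6003
Iter 2: z = 0.2349 + 2.5445i, |z|^2 = 6.5296
Escaped at iteration 2

Answer: 2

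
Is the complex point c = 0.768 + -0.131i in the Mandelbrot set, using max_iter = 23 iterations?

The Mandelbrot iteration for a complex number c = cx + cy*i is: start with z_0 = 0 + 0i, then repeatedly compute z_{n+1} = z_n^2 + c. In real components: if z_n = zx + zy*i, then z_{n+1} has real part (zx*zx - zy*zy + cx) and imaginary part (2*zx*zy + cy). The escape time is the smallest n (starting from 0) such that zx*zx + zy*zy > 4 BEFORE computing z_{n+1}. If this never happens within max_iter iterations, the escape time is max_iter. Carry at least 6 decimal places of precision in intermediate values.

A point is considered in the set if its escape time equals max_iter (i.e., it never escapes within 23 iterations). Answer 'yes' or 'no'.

Answer: no

Derivation:
z_0 = 0 + 0i, c = 0.7680 + -0.1310i
Iter 1: z = 0.7680 + -0.1310i, |z|^2 = 0.6070
Iter 2: z = 1.3407 + -0.3322i, |z|^2 = 1.9077
Iter 3: z = 2.4550 + -1.0218i, |z|^2 = 7.0711
Escaped at iteration 3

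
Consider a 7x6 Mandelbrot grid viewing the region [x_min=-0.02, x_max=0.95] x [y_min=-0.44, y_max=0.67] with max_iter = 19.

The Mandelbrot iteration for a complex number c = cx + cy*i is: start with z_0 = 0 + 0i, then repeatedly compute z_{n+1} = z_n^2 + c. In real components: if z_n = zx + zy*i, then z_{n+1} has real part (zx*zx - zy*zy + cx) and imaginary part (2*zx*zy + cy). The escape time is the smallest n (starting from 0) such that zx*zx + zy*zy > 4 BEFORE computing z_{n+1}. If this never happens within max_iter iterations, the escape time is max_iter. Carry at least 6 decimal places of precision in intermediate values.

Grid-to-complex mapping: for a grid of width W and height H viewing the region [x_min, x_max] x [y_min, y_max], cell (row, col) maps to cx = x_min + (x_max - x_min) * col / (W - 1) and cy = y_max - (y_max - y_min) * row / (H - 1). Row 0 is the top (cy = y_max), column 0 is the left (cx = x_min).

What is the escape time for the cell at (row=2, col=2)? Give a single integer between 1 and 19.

z_0 = 0 + 0i, c = 0.3033 + 0.2260i
Iter 1: z = 0.3033 + 0.2260i, |z|^2 = 0.1431
Iter 2: z = 0.3443 + 0.3631i, |z|^2 = 0.2504
Iter 3: z = 0.2900 + 0.4760i, |z|^2 = 0.3107
Iter 4: z = 0.1609 + 0.5021i, |z|^2 = 0.2780
Iter 5: z = 0.0771 + 0.3875i, |z|^2 = 0.1561
Iter 6: z = 0.1591 + 0.2858i, |z|^2 = 0.1070
Iter 7: z = 0.2470 + 0.3169i, |z|^2 = 0.1614
Iter 8: z = 0.2639 + 0.3826i, |z|^2 = 0.2160
Iter 9: z = 0.2266 + 0.4279i, |z|^2 = 0.2345
Iter 10: z = 0.1716 + 0.4199i, |z|^2 = 0.2058
Iter 11: z = 0.1564 + 0.3701i, |z|^2 = 0.1615
Iter 12: z = 0.1908 + 0.3418i, |z|^2 = 0.1532
Iter 13: z = 0.2229 + 0.3564i, |z|^2 = 0.1767
Iter 14: z = 0.2260 + 0.3849i, |z|^2 = 0.1992
Iter 15: z = 0.2062 + 0.4000i, |z|^2 = 0.2025
Iter 16: z = 0.1859 + 0.3910i, |z|^2 = 0.1874
Iter 17: z = 0.1850 + 0.3714i, |z|^2 = 0.1721
Iter 18: z = 0.1997 + 0.3634i, |z|^2 = 0.1719

Answer: 19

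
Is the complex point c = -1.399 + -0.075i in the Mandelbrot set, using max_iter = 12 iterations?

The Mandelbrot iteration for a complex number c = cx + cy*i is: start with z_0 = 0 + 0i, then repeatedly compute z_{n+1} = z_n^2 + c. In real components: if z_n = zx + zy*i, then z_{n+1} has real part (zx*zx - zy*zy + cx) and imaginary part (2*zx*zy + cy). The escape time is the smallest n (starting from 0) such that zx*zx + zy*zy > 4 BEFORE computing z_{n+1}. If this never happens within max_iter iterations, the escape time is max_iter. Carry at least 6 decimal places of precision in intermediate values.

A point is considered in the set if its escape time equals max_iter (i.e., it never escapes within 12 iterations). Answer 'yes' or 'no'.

Answer: no

Derivation:
z_0 = 0 + 0i, c = -1.3990 + -0.0750i
Iter 1: z = -1.3990 + -0.0750i, |z|^2 = 1.9628
Iter 2: z = 0.5526 + 0.1349i, |z|^2 = 0.3235
Iter 3: z = -1.1118 + 0.0740i, |z|^2 = 1.2417
Iter 4: z = -0.1683 + -0.2396i, |z|^2 = 0.0857
Iter 5: z = -1.4281 + 0.0056i, |z|^2 = 2.0395
Iter 6: z = 0.6404 + -0.0911i, |z|^2 = 0.4185
Iter 7: z = -0.9972 + -0.1917i, |z|^2 = 1.0311
Iter 8: z = -0.4414 + 0.3074i, |z|^2 = 0.2893
Iter 9: z = -1.2986 + -0.3464i, |z|^2 = 1.8063
Iter 10: z = 0.1674 + 0.8246i, |z|^2 = 0.7079
Iter 11: z = -2.0509 + 0.2010i, |z|^2 = 4.2467
Escaped at iteration 11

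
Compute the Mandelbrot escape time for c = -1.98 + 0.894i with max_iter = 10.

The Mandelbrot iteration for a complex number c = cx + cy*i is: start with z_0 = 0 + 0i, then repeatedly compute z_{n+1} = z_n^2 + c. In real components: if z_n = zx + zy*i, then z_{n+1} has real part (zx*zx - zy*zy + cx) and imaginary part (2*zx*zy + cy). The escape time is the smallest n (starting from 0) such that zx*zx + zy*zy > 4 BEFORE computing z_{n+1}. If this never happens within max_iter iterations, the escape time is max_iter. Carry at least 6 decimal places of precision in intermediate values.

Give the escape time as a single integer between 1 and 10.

Answer: 1

Derivation:
z_0 = 0 + 0i, c = -1.9800 + 0.8940i
Iter 1: z = -1.9800 + 0.8940i, |z|^2 = 4.7196
Escaped at iteration 1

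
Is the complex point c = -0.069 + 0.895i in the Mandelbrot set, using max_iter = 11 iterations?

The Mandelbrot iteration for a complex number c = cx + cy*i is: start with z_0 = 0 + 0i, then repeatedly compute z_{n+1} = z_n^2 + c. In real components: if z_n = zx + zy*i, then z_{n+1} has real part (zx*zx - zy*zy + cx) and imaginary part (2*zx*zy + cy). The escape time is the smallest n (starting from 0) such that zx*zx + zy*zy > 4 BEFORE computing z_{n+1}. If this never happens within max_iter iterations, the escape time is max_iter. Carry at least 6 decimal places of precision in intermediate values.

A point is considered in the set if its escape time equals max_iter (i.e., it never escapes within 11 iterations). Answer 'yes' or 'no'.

z_0 = 0 + 0i, c = -0.0690 + 0.8950i
Iter 1: z = -0.0690 + 0.8950i, |z|^2 = 0.8058
Iter 2: z = -0.8653 + 0.7715i, |z|^2 = 1.3439
Iter 3: z = 0.0845 + -0.4401i, |z|^2 = 0.2008
Iter 4: z = -0.2555 + 0.8206i, |z|^2 = 0.7387
Iter 5: z = -0.6771 + 0.4756i, |z|^2 = 0.6847
Iter 6: z = 0.1633 + 0.2509i, |z|^2 = 0.0896
Iter 7: z = -0.1053 + 0.9770i, |z|^2 = 0.9655
Iter 8: z = -1.0124 + 0.6893i, |z|^2 = 1.5001
Iter 9: z = 0.4808 + -0.5007i, |z|^2 = 0.4818
Iter 10: z = -0.0885 + 0.4136i, |z|^2 = 0.1789
Did not escape in 11 iterations → in set

Answer: yes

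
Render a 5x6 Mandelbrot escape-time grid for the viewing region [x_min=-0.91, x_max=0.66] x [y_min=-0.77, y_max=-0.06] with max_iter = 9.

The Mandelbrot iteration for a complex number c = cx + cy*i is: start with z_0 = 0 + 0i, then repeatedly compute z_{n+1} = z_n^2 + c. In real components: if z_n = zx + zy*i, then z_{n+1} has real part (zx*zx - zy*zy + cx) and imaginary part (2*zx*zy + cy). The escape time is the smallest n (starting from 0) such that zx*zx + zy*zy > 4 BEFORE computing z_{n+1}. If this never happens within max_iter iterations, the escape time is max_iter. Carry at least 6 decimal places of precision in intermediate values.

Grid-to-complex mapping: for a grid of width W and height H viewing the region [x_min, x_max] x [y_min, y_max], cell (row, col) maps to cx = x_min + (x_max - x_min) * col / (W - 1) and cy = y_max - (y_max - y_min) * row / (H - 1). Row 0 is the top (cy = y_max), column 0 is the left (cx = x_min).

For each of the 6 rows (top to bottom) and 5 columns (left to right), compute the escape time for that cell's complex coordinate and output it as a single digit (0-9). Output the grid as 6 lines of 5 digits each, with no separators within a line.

(row=0, col=0): c = -0.9100 + -0.0600i → escape time 9
(row=0, col=1): c = -0.5175 + -0.0600i → escape time 9
(row=0, col=2): c = -0.1250 + -0.0600i → escape time 9
(row=0, col=3): c = 0.2675 + -0.0600i → escape time 9
(row=0, col=4): c = 0.6600 + -0.0600i → escape time 4
(row=1, col=0): c = -0.9100 + -0.2020i → escape time 9
(row=1, col=1): c = -0.5175 + -0.2020i → escape time 9
(row=1, col=2): c = -0.1250 + -0.2020i → escape time 9
(row=1, col=3): c = 0.2675 + -0.2020i → escape time 9
(row=1, col=4): c = 0.6600 + -0.2020i → escape time 4
(row=2, col=0): c = -0.9100 + -0.3440i → escape time 8
(row=2, col=1): c = -0.5175 + -0.3440i → escape time 9
(row=2, col=2): c = -0.1250 + -0.3440i → escape time 9
(row=2, col=3): c = 0.2675 + -0.3440i → escape time 9
(row=2, col=4): c = 0.6600 + -0.3440i → escape time 3
(row=3, col=0): c = -0.9100 + -0.4860i → escape time 5
(row=3, col=1): c = -0.5175 + -0.4860i → escape time 9
(row=3, col=2): c = -0.1250 + -0.4860i → escape time 9
(row=3, col=3): c = 0.2675 + -0.4860i → escape time 9
(row=3, col=4): c = 0.6600 + -0.4860i → escape time 3
(row=4, col=0): c = -0.9100 + -0.6280i → escape time 5
(row=4, col=1): c = -0.5175 + -0.6280i → escape time 9
(row=4, col=2): c = -0.1250 + -0.6280i → escape time 9
(row=4, col=3): c = 0.2675 + -0.6280i → escape time 9
(row=4, col=4): c = 0.6600 + -0.6280i → escape time 3
(row=5, col=0): c = -0.9100 + -0.7700i → escape time 4
(row=5, col=1): c = -0.5175 + -0.7700i → escape time 6
(row=5, col=2): c = -0.1250 + -0.7700i → escape time 9
(row=5, col=3): c = 0.2675 + -0.7700i → escape time 5
(row=5, col=4): c = 0.6600 + -0.7700i → escape time 3

Answer: 99994
99994
89993
59993
59993
46953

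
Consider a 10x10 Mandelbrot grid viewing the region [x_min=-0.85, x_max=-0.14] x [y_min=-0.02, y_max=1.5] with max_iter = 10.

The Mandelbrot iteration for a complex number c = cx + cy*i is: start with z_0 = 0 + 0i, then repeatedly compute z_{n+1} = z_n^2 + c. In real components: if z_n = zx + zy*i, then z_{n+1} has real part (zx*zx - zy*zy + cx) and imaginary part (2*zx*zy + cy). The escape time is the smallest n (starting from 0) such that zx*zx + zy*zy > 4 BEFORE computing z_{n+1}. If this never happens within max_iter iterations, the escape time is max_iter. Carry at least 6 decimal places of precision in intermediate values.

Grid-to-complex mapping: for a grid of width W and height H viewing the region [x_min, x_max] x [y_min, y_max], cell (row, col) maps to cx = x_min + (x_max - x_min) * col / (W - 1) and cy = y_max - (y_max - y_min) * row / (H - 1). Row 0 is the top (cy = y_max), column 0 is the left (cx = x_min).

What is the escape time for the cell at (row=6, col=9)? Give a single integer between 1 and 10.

z_0 = 0 + 0i, c = -0.1400 + 0.4867i
Iter 1: z = -0.1400 + 0.4867i, |z|^2 = 0.2564
Iter 2: z = -0.3572 + 0.3504i, |z|^2 = 0.2504
Iter 3: z = -0.1352 + 0.2363i, |z|^2 = 0.0741
Iter 4: z = -0.1776 + 0.4228i, |z|^2 = 0.2103
Iter 5: z = -0.2872 + 0.3365i, |z|^2 = 0.1957
Iter 6: z = -0.1707 + 0.2934i, |z|^2 = 0.1152
Iter 7: z = -0.1969 + 0.3865i, |z|^2 = 0.1881
Iter 8: z = -0.2506 + 0.3345i, |z|^2 = 0.1747
Iter 9: z = -0.1891 + 0.3190i, |z|^2 = 0.1375

Answer: 10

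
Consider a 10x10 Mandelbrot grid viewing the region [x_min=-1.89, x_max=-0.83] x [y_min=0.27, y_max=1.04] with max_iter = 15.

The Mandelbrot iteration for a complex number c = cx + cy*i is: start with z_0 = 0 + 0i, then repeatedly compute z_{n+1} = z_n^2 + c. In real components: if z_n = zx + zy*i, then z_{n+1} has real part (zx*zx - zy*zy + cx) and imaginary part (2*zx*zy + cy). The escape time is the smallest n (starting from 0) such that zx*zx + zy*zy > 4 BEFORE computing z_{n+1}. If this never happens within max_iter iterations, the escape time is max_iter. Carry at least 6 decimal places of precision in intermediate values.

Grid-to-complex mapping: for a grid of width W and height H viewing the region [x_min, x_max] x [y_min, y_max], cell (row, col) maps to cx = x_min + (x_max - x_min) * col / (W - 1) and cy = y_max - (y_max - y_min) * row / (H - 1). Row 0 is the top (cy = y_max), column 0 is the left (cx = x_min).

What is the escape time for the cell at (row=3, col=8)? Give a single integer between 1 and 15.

z_0 = 0 + 0i, c = -0.9478 + 0.7833i
Iter 1: z = -0.9478 + 0.7833i, |z|^2 = 1.5119
Iter 2: z = -0.6631 + -0.7015i, |z|^2 = 0.9318
Iter 3: z = -1.0002 + 1.7137i, |z|^2 = 3.9371
Iter 4: z = -2.8841 + -2.6447i, |z|^2 = 15.3129
Escaped at iteration 4

Answer: 4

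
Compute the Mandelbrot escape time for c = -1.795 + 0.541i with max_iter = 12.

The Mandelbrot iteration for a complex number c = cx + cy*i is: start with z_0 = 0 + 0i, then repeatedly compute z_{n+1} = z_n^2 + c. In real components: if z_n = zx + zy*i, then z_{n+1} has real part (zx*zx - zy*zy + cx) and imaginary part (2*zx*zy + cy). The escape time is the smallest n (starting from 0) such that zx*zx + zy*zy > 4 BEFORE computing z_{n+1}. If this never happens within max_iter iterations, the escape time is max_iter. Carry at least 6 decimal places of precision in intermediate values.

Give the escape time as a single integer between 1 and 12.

Answer: 3

Derivation:
z_0 = 0 + 0i, c = -1.7950 + 0.5410i
Iter 1: z = -1.7950 + 0.5410i, |z|^2 = 3.5147
Iter 2: z = 1.1343 + -1.4012i, |z|^2 = 3.2501
Iter 3: z = -2.4716 + -2.6379i, |z|^2 = 13.0671
Escaped at iteration 3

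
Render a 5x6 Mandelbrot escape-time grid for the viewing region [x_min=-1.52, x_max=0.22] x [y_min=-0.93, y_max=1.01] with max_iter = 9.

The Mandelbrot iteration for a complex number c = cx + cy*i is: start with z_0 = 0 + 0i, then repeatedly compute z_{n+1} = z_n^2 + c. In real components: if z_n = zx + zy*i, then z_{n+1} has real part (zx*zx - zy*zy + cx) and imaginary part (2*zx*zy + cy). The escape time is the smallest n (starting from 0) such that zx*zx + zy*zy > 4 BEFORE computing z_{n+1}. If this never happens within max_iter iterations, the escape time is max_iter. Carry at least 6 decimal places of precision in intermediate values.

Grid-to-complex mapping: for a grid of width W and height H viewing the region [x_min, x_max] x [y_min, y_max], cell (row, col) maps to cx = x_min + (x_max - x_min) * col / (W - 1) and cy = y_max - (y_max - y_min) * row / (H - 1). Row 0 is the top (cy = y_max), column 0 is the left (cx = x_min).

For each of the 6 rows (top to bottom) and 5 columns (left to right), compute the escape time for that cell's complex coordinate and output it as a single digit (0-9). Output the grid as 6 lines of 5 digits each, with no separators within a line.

Answer: 23474
34799
59999
59999
35899
33484

Derivation:
(row=0, col=0): c = -1.5200 + 1.0100i → escape time 2
(row=0, col=1): c = -1.0850 + 1.0100i → escape time 3
(row=0, col=2): c = -0.6500 + 1.0100i → escape time 4
(row=0, col=3): c = -0.2150 + 1.0100i → escape time 7
(row=0, col=4): c = 0.2200 + 1.0100i → escape time 4
(row=1, col=0): c = -1.5200 + 0.6220i → escape time 3
(row=1, col=1): c = -1.0850 + 0.6220i → escape time 4
(row=1, col=2): c = -0.6500 + 0.6220i → escape time 7
(row=1, col=3): c = -0.2150 + 0.6220i → escape time 9
(row=1, col=4): c = 0.2200 + 0.6220i → escape time 9
(row=2, col=0): c = -1.5200 + 0.2340i → escape time 5
(row=2, col=1): c = -1.0850 + 0.2340i → escape time 9
(row=2, col=2): c = -0.6500 + 0.2340i → escape time 9
(row=2, col=3): c = -0.2150 + 0.2340i → escape time 9
(row=2, col=4): c = 0.2200 + 0.2340i → escape time 9
(row=3, col=0): c = -1.5200 + -0.1540i → escape time 5
(row=3, col=1): c = -1.0850 + -0.1540i → escape time 9
(row=3, col=2): c = -0.6500 + -0.1540i → escape time 9
(row=3, col=3): c = -0.2150 + -0.1540i → escape time 9
(row=3, col=4): c = 0.2200 + -0.1540i → escape time 9
(row=4, col=0): c = -1.5200 + -0.5420i → escape time 3
(row=4, col=1): c = -1.0850 + -0.5420i → escape time 5
(row=4, col=2): c = -0.6500 + -0.5420i → escape time 8
(row=4, col=3): c = -0.2150 + -0.5420i → escape time 9
(row=4, col=4): c = 0.2200 + -0.5420i → escape time 9
(row=5, col=0): c = -1.5200 + -0.9300i → escape time 3
(row=5, col=1): c = -1.0850 + -0.9300i → escape time 3
(row=5, col=2): c = -0.6500 + -0.9300i → escape time 4
(row=5, col=3): c = -0.2150 + -0.9300i → escape time 8
(row=5, col=4): c = 0.2200 + -0.9300i → escape time 4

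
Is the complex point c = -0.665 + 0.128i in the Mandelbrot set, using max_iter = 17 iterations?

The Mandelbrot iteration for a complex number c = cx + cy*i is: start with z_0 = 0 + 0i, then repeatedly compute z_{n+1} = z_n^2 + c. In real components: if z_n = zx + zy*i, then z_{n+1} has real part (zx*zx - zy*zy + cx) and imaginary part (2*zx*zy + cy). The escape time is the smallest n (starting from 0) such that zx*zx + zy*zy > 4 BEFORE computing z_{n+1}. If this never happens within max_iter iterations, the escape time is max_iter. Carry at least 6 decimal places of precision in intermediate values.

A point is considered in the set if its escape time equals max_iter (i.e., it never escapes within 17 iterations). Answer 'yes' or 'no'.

Answer: yes

Derivation:
z_0 = 0 + 0i, c = -0.6650 + 0.1280i
Iter 1: z = -0.6650 + 0.1280i, |z|^2 = 0.4586
Iter 2: z = -0.2392 + -0.0422i, |z|^2 = 0.0590
Iter 3: z = -0.6096 + 0.1482i, |z|^2 = 0.3936
Iter 4: z = -0.3154 + -0.0527i, |z|^2 = 0.1022
Iter 5: z = -0.5683 + 0.1612i, |z|^2 = 0.3490
Iter 6: z = -0.3680 + -0.0553i, |z|^2 = 0.1385
Iter 7: z = -0.5326 + 0.1687i, |z|^2 = 0.3121
Iter 8: z = -0.4098 + -0.0517i, |z|^2 = 0.1706
Iter 9: z = -0.4998 + 0.1704i, |z|^2 = 0.2788
Iter 10: z = -0.4443 + -0.0423i, |z|^2 = 0.1991
Iter 11: z = -0.4694 + 0.1656i, |z|^2 = 0.2478
Iter 12: z = -0.4721 + -0.0274i, |z|^2 = 0.2236
Iter 13: z = -0.4429 + 0.1539i, |z|^2 = 0.2199
Iter 14: z = -0.4925 + -0.0083i, |z|^2 = 0.2426
Iter 15: z = -0.4225 + 0.1362i, |z|^2 = 0.1971
Iter 16: z = -0.5050 + 0.0129i, |z|^2 = 0.2552
Did not escape in 17 iterations → in set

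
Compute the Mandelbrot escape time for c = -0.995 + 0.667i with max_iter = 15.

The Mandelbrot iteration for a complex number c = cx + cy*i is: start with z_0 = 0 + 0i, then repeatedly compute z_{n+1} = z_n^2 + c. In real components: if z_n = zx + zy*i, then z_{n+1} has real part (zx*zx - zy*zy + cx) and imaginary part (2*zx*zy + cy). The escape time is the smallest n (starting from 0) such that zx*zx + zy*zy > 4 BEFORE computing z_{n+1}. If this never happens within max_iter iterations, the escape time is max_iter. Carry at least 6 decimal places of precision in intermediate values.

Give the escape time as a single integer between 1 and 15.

Answer: 4

Derivation:
z_0 = 0 + 0i, c = -0.9950 + 0.6670i
Iter 1: z = -0.9950 + 0.6670i, |z|^2 = 1.4349
Iter 2: z = -0.4499 + -0.6603i, |z|^2 = 0.6384
Iter 3: z = -1.2287 + 1.2611i, |z|^2 = 3.1000
Iter 4: z = -1.0758 + -2.4320i, |z|^2 = 7.0718
Escaped at iteration 4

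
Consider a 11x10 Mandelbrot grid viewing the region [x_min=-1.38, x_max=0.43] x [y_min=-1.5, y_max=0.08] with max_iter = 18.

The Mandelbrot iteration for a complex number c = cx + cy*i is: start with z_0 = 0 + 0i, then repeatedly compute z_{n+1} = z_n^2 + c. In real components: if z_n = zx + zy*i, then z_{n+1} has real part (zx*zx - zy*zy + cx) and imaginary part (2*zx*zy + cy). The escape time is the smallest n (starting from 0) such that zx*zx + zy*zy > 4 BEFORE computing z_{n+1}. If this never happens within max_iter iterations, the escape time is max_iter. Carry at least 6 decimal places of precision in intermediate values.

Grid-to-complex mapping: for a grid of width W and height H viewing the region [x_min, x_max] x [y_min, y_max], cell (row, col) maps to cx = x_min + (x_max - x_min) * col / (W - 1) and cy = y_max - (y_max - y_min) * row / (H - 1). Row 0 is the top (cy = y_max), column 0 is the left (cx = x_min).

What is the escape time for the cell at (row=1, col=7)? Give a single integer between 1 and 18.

z_0 = 0 + 0i, c = -0.1130 + -0.0956i
Iter 1: z = -0.1130 + -0.0956i, |z|^2 = 0.0219
Iter 2: z = -0.1094 + -0.0740i, |z|^2 = 0.0174
Iter 3: z = -0.1065 + -0.0794i, |z|^2 = 0.0176
Iter 4: z = -0.1080 + -0.0786i, |z|^2 = 0.0178
Iter 5: z = -0.1075 + -0.0786i, |z|^2 = 0.0177
Iter 6: z = -0.1076 + -0.0787i, |z|^2 = 0.0178
Iter 7: z = -0.1076 + -0.0786i, |z|^2 = 0.0178
Iter 8: z = -0.1076 + -0.0786i, |z|^2 = 0.0178
Iter 9: z = -0.1076 + -0.0786i, |z|^2 = 0.0178
Iter 10: z = -0.1076 + -0.0786i, |z|^2 = 0.0178
Iter 11: z = -0.1076 + -0.0786i, |z|^2 = 0.0178
Iter 12: z = -0.1076 + -0.0786i, |z|^2 = 0.0178
Iter 13: z = -0.1076 + -0.0786i, |z|^2 = 0.0178
Iter 14: z = -0.1076 + -0.0786i, |z|^2 = 0.0178
Iter 15: z = -0.1076 + -0.0786i, |z|^2 = 0.0178
Iter 16: z = -0.1076 + -0.0786i, |z|^2 = 0.0178
Iter 17: z = -0.1076 + -0.0786i, |z|^2 = 0.0178

Answer: 18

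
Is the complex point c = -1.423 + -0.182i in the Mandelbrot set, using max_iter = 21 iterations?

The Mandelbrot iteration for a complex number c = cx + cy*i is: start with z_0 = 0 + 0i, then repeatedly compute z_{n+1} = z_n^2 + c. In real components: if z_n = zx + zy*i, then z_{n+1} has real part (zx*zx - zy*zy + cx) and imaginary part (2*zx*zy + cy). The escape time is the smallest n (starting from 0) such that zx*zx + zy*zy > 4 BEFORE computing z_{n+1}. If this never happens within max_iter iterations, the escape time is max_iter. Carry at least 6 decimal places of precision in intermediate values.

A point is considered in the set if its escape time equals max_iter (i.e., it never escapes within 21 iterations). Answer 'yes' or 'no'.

Answer: no

Derivation:
z_0 = 0 + 0i, c = -1.4230 + -0.1820i
Iter 1: z = -1.4230 + -0.1820i, |z|^2 = 2.0581
Iter 2: z = 0.5688 + 0.3360i, |z|^2 = 0.4364
Iter 3: z = -1.2123 + 0.2002i, |z|^2 = 1.5098
Iter 4: z = 0.0067 + -0.6674i, |z|^2 = 0.4455
Iter 5: z = -1.8684 + -0.1909i, |z|^2 = 3.5274
Iter 6: z = 2.0315 + 0.5314i, |z|^2 = 4.4096
Escaped at iteration 6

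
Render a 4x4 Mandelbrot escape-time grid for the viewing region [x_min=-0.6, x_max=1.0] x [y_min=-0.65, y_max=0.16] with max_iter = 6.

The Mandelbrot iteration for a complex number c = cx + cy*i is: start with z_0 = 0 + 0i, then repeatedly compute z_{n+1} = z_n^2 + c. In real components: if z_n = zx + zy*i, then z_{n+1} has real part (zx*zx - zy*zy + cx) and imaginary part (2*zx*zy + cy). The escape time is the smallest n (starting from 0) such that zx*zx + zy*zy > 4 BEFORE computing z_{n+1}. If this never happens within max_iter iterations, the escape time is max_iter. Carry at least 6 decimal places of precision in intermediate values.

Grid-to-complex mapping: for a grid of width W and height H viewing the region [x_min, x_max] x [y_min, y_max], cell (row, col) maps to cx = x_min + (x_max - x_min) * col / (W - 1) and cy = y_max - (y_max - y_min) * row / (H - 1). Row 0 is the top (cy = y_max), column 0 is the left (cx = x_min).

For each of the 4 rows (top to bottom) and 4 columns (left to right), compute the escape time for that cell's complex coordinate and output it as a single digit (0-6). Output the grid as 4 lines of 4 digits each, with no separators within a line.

Answer: 6662
6652
6662
6642

Derivation:
(row=0, col=0): c = -0.6000 + 0.1600i → escape time 6
(row=0, col=1): c = -0.0667 + 0.1600i → escape time 6
(row=0, col=2): c = 0.4667 + 0.1600i → escape time 6
(row=0, col=3): c = 1.0000 + 0.1600i → escape time 2
(row=1, col=0): c = -0.6000 + -0.1100i → escape time 6
(row=1, col=1): c = -0.0667 + -0.1100i → escape time 6
(row=1, col=2): c = 0.4667 + -0.1100i → escape time 5
(row=1, col=3): c = 1.0000 + -0.1100i → escape time 2
(row=2, col=0): c = -0.6000 + -0.3800i → escape time 6
(row=2, col=1): c = -0.0667 + -0.3800i → escape time 6
(row=2, col=2): c = 0.4667 + -0.3800i → escape time 6
(row=2, col=3): c = 1.0000 + -0.3800i → escape time 2
(row=3, col=0): c = -0.6000 + -0.6500i → escape time 6
(row=3, col=1): c = -0.0667 + -0.6500i → escape time 6
(row=3, col=2): c = 0.4667 + -0.6500i → escape time 4
(row=3, col=3): c = 1.0000 + -0.6500i → escape time 2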